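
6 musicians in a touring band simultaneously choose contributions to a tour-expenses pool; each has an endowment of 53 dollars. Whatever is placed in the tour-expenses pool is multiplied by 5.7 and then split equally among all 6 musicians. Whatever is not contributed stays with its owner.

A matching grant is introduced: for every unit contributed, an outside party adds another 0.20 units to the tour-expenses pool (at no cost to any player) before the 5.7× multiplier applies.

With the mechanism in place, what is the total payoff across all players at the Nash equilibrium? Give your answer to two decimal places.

2175.12 dollars

With the mechanism, a contributed unit returns 5.7 × 1.20 / 6 = 1.1400 per unit of net cost to the contributor — now above 1 — so contributing fully is weakly dominant for every player.
So the Nash equilibrium is full contribution by all 6; the group earns 5.7 × 1.20 × 318 = 2175.12.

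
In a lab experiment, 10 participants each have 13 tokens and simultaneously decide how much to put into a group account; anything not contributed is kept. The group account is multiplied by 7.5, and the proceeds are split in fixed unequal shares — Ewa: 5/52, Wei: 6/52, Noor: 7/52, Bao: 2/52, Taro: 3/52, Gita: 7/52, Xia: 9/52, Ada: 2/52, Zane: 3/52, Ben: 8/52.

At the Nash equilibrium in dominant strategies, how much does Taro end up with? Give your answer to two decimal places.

For player j, contributing a unit is worthwhile iff 7.5 × (j's share) ≥ 1, i.e. iff j's share is at least 0.1333.
Noor, Gita, Xia and Ben are above the threshold, contributing 13 each; the remaining 6 contribute 0. Total contributed: 52.
Taro keeps 13 and receives 7.5 × 52 × 3/52 = 22.50 from the group account, for a payoff of 35.50.

35.50 tokens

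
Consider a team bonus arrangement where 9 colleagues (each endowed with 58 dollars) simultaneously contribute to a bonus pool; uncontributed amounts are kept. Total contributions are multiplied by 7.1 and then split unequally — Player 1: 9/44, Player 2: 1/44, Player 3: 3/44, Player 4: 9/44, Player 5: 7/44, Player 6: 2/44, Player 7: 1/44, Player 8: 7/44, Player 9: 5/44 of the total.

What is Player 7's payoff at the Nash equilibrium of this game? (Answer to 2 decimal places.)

95.44 dollars

Player j's private return per contributed unit is 7.1 × (j's share). Contributing is weakly dominant for j when that share is at least 1/7.1 = 0.1408, and contributing 0 is dominant otherwise.
Player 1, Player 4, Player 5 and Player 8 clear that bar, contributing 58 each; the remaining 5 contribute 0. Total contributed: 232.
Player 7 keeps 58 and receives 7.1 × 232 × 1/44 = 37.44 from the bonus pool, for a payoff of 95.44.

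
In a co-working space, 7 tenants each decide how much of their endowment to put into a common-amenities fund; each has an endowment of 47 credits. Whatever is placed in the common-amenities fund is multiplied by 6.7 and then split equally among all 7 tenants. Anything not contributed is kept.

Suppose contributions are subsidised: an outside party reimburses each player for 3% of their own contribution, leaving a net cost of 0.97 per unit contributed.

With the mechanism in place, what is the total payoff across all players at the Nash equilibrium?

329.00 credits

The effective private return is (6.7/7) / 0.97 = 0.9867, which is still under 1, so the mechanism doesn't change anyone's dominant strategy: zero contribution.
Everyone keeps their endowment and the group total is 7 × 47 = 329.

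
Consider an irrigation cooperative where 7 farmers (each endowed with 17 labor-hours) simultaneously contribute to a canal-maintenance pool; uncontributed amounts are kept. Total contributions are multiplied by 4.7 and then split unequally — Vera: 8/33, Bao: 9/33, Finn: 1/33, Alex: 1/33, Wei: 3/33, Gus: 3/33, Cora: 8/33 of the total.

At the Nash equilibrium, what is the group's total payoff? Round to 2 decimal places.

307.70 labor-hours

Player j's private return per contributed unit is 4.7 × (j's share). Contributing is weakly dominant for j when that share is at least 1/4.7 = 0.2128, and contributing 0 is dominant otherwise.
Vera, Bao and Cora clear that bar, contributing 17 each; the remaining 4 contribute 0. Total contributed: 51.
The canal-maintenance pool pays out 4.7 × 51 = 239.70 in total (split across the unequal shares, but the aggregate is all that matters for the group sum).
The 4 free-riders keep 17 each, adding 68. Group total = 68 + 239.70 = 307.70.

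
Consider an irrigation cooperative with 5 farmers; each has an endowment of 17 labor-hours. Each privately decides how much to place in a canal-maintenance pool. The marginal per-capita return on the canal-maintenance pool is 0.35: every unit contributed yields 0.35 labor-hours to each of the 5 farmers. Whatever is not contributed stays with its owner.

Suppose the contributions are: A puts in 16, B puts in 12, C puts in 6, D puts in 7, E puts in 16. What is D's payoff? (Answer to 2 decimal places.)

Total contributed: 16 + 12 + 6 + 7 + 16 = 57.
Each receives 0.35 × 57 = 19.95 from the canal-maintenance pool.
D keeps 17 − 7 = 10, so D's payoff is 10 + 19.95 = 29.95.

29.95 labor-hours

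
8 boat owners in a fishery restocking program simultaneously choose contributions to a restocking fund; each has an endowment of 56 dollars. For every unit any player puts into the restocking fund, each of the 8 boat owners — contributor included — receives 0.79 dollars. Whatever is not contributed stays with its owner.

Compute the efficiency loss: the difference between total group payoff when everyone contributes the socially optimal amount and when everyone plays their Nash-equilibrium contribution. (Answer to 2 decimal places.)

2383.36 dollars

The private return per contributed unit is 0.79 < 1, so contributing 0 is dominant for every player. At the Nash equilibrium everyone keeps their 56, and the group total is 8 × 56 = 448.
Each contributed unit returns 6.320 to the group as a whole (0.79 to each of 8 players), which exceeds 1, so the social optimum is full contribution: group total = 6.320 × 448 = 2831.36.
Efficiency loss = 2831.36 − 448 = 2383.36.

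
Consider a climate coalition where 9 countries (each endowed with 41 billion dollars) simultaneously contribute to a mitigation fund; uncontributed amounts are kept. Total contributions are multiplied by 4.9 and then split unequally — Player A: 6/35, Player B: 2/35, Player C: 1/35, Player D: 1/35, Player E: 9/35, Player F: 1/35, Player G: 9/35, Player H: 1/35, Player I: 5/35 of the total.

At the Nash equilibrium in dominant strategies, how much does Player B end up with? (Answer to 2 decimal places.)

63.96 billion dollars

Each unit j contributes comes back to j as 4.9 × (j's share), so j prefers to contribute only if that share exceeds 1/4.9 = 0.2041; otherwise keeping the unit dominates.
Player E and Player G clear that bar, contributing 41 each; the remaining 7 contribute 0. Total contributed: 82.
Player B keeps 41 and receives 4.9 × 82 × 2/35 = 22.96 from the mitigation fund, for a payoff of 63.96.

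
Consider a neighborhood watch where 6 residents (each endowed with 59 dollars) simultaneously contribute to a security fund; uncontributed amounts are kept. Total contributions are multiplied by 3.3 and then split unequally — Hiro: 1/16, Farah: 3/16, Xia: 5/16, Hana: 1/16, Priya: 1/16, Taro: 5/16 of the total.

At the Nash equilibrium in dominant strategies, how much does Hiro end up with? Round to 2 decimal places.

83.34 dollars

Each unit j contributes comes back to j as 3.3 × (j's share), so j prefers to contribute only if that share exceeds 1/3.3 = 0.3030; otherwise keeping the unit dominates.
Xia and Taro clear that bar, contributing 59 each; the remaining 4 contribute 0. Total contributed: 118.
Hiro keeps 59 and receives 3.3 × 118 × 1/16 = 24.34 from the security fund, for a payoff of 83.34.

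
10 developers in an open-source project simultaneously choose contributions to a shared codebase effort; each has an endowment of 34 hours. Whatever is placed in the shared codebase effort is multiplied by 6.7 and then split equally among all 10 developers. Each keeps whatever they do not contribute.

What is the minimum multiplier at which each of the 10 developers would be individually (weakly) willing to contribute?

10

A contributed unit returns (multiplier)/10 to its contributor.
This reaches 1 exactly when the multiplier is 10.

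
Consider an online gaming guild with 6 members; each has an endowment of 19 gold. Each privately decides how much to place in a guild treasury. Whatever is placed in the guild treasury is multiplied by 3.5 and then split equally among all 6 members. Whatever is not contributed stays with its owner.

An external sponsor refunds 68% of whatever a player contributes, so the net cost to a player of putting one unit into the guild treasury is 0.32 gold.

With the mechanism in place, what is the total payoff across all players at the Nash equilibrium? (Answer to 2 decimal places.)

The effective private return per unit is now (3.5/6) / 0.32 = 1.8229 > 1, so every player's dominant strategy flips to full contribution.
So the Nash equilibrium is full contribution by all 6; the group earns 6 × (19 × 0.68 + 3.5 × 19) = 476.52.

476.52 gold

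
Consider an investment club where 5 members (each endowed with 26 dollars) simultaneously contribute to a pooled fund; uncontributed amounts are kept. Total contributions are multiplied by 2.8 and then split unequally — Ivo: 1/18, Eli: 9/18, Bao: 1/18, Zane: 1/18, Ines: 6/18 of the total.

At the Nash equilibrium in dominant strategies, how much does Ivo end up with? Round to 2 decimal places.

A player with share s gets back 2.8·s per unit contributed, so full contribution is dominant for anyone with s > 1/2.8 = 0.3571 and zero contribution is dominant for anyone below.
Eli alone (share 9/18) is above the threshold, contributing 26; the remaining 4 contribute 0. Total contributed: 26.
Ivo keeps 26 and receives 2.8 × 26 × 1/18 = 4.04 from the pooled fund, for a payoff of 30.04.

30.04 dollars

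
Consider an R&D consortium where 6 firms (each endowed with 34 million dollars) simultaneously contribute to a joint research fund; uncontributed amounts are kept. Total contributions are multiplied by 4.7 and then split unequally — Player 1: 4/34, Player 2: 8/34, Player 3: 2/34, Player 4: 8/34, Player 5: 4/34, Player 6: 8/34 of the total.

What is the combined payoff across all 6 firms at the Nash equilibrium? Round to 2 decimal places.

581.40 million dollars

A player with share s gets back 4.7·s per unit contributed, so full contribution is dominant for anyone with s > 1/4.7 = 0.2128 and zero contribution is dominant for anyone below.
Player 2, Player 4 and Player 6 clear that bar, contributing 34 each; the remaining 3 contribute 0. Total contributed: 102.
The joint research fund pays out 4.7 × 102 = 479.40 in total (split across the unequal shares, but the aggregate is all that matters for the group sum).
The 3 free-riders keep 34 each, adding 102. Group total = 102 + 479.40 = 581.40.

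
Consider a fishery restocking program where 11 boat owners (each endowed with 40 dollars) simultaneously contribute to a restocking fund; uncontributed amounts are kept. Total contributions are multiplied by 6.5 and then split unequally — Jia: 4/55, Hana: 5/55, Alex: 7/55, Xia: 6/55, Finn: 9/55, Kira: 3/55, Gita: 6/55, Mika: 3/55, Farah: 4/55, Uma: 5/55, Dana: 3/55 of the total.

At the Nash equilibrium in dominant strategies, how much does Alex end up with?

73.09 dollars

Each unit j contributes comes back to j as 6.5 × (j's share), so j prefers to contribute only if that share exceeds 1/6.5 = 0.1538; otherwise keeping the unit dominates.
The only share above 0.1538 is Finn's 9/55, contributing 40; the remaining 10 contribute 0. Total contributed: 40.
Alex keeps 40 and receives 6.5 × 40 × 7/55 = 33.09 from the restocking fund, for a payoff of 73.09.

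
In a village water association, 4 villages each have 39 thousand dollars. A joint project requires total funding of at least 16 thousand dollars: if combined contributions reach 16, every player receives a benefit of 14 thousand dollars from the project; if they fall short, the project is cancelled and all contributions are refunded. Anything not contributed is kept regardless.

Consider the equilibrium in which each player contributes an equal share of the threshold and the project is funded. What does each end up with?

49 thousand dollars

Equal share of the threshold: 16/4 = 4.
At this profile no one gains by cutting their contribution: any cut drops the total below 16, the project is cancelled, contributions are refunded, and the deviator ends with 39, which is less than 39 − 4 + 14 = 49. Contributing more than 4 just wastes the excess. So contributing exactly 4 is a best response.
Each player's payoff: 39 − 4 + 14 = 49.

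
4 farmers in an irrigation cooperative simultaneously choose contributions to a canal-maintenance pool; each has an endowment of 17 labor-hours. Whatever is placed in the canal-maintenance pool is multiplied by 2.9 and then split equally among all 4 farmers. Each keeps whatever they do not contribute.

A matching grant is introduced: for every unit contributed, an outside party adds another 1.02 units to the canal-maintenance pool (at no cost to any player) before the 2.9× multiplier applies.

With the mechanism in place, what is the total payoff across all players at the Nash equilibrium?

398.34 labor-hours

With the mechanism, a contributed unit returns 2.9 × 2.02 / 4 = 1.4645 per unit of net cost to the contributor — now above 1 — so contributing fully is weakly dominant for every player.
At the Nash equilibrium everyone contributes 17. Group total payoff = 2.9 × 2.02 × 68 = 398.34.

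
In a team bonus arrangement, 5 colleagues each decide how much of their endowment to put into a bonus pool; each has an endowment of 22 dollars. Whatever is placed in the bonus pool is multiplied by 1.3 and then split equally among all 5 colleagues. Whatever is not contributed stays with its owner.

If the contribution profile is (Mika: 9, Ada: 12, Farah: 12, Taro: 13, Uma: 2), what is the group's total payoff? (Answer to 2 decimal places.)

124.40 dollars

Total contributed: 9 + 12 + 12 + 13 + 2 = 48; total kept: 5 × 22 − 48 = 62.
The bonus pool pays out 1.3 × 48 = 62.40 in aggregate.
Group total = 62 + 62.40 = 124.40.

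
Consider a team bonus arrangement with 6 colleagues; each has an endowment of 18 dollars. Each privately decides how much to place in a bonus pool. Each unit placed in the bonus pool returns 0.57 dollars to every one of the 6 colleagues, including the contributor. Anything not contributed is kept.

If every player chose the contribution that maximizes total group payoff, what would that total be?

369.36 dollars

Each contributed unit returns 3.420 to the group as a whole (0.57 to each of 6 players), which exceeds 1, so the social optimum is full contribution: group total = 3.420 × 108 = 369.36.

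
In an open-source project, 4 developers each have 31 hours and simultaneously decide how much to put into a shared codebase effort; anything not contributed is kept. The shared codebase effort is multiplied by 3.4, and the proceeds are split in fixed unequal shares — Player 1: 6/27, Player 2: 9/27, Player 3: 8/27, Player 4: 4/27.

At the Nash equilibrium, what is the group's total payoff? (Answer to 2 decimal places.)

272.80 hours

A player with share s gets back 3.4·s per unit contributed, so full contribution is dominant for anyone with s > 1/3.4 = 0.2941 and zero contribution is dominant for anyone below.
Player 2 and Player 3 are above the threshold, contributing 31 each; the remaining 2 contribute 0. Total contributed: 62.
The shared codebase effort pays out 3.4 × 62 = 210.80 in total (split across the unequal shares, but the aggregate is all that matters for the group sum).
The 2 free-riders keep 31 each, adding 62. Group total = 62 + 210.80 = 272.80.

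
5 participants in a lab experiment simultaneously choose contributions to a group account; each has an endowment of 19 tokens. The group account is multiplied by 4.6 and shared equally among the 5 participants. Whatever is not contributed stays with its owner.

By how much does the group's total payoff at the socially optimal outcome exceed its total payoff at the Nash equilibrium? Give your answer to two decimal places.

342.00 tokens

Each contributed unit returns 4.6/5 = 0.9200 to its contributor — below 1 — so contributing 0 is dominant for every player. At the Nash equilibrium everyone keeps their 19, and the group total is 5 × 19 = 95.
Each contributed unit returns 4.600 to the group as a whole (0.9200 to each of 5 players), which exceeds 1, so the social optimum is full contribution: group total = 4.600 × 95 = 437.00.
Efficiency loss = 437.00 − 95 = 342.00.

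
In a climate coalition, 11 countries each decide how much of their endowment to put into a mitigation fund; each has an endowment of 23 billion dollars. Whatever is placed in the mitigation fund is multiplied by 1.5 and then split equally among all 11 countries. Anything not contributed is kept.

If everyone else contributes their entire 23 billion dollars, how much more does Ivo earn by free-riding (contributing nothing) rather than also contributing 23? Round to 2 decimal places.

Switching from a contribution of 23 to 0 lets Ivo keep an extra 23 billion dollars, but lowers the mitigation fund by 23, which costs Ivo their own share of that drop: 1.5/11 × 23 = 3.14.
Net gain = 23 − 3.14 = 19.86. The private return per contributed unit (0.1364) is below 1, so free-riding is indeed the best response regardless of what the others do.

19.86 billion dollars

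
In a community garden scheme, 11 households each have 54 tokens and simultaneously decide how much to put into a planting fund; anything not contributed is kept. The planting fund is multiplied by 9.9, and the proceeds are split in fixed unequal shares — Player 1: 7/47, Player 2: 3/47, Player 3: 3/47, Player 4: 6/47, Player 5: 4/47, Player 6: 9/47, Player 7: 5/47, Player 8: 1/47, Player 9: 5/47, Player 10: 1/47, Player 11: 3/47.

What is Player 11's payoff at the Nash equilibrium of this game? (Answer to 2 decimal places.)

224.62 tokens

A player with share s gets back 9.9·s per unit contributed, so full contribution is dominant for anyone with s > 1/9.9 = 0.1010 and zero contribution is dominant for anyone below.
The shares above 0.1010 belong to Player 1, Player 4, Player 6, Player 7 and Player 9, contributing 54 each; the remaining 6 contribute 0. Total contributed: 270.
Player 11 keeps 54 and receives 9.9 × 270 × 3/47 = 170.62 from the planting fund, for a payoff of 224.62.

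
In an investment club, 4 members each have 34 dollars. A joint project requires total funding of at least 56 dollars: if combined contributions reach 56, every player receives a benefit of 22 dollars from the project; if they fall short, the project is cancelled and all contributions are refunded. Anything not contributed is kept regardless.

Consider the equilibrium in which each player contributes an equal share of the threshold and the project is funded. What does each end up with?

Equal share of the threshold: 56/4 = 14.
At this profile no one gains by cutting their contribution: any cut drops the total below 56, the project is cancelled, contributions are refunded, and the deviator ends with 34, which is less than 34 − 14 + 22 = 42. Contributing more than 14 just wastes the excess. So contributing exactly 14 is a best response.
Each player's payoff: 34 − 14 + 22 = 42.

42 dollars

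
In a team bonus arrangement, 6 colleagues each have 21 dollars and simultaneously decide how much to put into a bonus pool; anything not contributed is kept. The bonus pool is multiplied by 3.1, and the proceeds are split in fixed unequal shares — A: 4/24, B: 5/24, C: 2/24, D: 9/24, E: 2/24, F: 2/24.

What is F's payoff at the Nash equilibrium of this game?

A player with share s gets back 3.1·s per unit contributed, so full contribution is dominant for anyone with s > 1/3.1 = 0.3226 and zero contribution is dominant for anyone below.
Only D (9/24) clears that bar, contributing 21; the remaining 5 contribute 0. Total contributed: 21.
F keeps 21 and receives 3.1 × 21 × 2/24 = 5.43 from the bonus pool, for a payoff of 26.43.

26.43 dollars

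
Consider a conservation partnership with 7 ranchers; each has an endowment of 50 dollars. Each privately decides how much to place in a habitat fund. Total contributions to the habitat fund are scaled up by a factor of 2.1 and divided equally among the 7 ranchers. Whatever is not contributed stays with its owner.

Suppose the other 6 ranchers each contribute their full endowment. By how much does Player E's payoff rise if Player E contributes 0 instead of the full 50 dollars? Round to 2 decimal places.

35.00 dollars

Switching from a contribution of 50 to 0 lets Player E keep an extra 50 dollars, but lowers the habitat fund by 50, which costs Player E their own share of that drop: 2.1/7 × 50 = 15.00.
Net gain = 50 − 15.00 = 35.00. The private return per contributed unit (0.3000) is below 1, so free-riding is indeed the best response regardless of what the others do.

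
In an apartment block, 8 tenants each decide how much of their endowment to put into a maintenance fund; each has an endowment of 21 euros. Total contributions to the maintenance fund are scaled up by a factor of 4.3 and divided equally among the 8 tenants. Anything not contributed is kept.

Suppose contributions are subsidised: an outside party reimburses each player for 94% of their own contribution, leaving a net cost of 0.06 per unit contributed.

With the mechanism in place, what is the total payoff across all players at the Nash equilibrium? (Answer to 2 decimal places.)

880.32 euros

With the mechanism, a contributed unit returns (4.3/8) / 0.06 = 8.9583 per unit of net cost to the contributor — now above 1 — so contributing fully is weakly dominant for every player.
So the Nash equilibrium is full contribution by all 8; the group earns 8 × (21 × 0.94 + 4.3 × 21) = 880.32.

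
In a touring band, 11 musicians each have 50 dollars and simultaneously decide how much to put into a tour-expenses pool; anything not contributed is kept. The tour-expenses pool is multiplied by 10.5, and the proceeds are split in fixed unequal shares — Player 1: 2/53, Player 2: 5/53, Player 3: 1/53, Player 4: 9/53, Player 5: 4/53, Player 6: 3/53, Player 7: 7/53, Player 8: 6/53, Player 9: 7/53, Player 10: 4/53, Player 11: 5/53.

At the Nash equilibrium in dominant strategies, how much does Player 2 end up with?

Each unit j contributes comes back to j as 10.5 × (j's share), so j prefers to contribute only if that share exceeds 1/10.5 = 0.0952; otherwise keeping the unit dominates.
The shares above 0.0952 belong to Player 4, Player 7, Player 8 and Player 9, contributing 50 each; the remaining 7 contribute 0. Total contributed: 200.
Player 2 keeps 50 and receives 10.5 × 200 × 5/53 = 198.11 from the tour-expenses pool, for a payoff of 248.11.

248.11 dollars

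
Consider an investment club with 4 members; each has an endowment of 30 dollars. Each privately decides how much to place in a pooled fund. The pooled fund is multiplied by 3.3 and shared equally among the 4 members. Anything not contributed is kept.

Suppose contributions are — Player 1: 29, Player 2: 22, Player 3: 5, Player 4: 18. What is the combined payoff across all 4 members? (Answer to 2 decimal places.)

Total contributed: 29 + 22 + 5 + 18 = 74; total kept: 4 × 30 − 74 = 46.
The pooled fund pays out 3.3 × 74 = 244.20 in aggregate.
Group total = 46 + 244.20 = 290.20.

290.20 dollars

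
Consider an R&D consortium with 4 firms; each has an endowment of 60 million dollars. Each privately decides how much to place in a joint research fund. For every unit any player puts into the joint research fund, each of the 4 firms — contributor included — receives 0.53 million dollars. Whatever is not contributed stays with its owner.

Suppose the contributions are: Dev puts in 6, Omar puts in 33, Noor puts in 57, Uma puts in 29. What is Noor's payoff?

Total contributed: 6 + 33 + 57 + 29 = 125.
Each receives 0.53 × 125 = 66.25 from the joint research fund.
Noor keeps 60 − 57 = 3, so Noor's payoff is 3 + 66.25 = 69.25.

69.25 million dollars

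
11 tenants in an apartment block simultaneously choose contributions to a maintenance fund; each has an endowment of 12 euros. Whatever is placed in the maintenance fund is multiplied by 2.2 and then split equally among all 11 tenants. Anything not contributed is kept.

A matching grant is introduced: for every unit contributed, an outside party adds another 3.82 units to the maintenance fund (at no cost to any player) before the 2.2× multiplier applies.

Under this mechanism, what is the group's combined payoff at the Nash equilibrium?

The effective private return is 2.2 × 4.82 / 11 = 0.9640, which is still under 1, so the mechanism doesn't change anyone's dominant strategy: zero contribution.
At the Nash equilibrium no one contributes; group total payoff = 11 × 12 = 132.

132.00 euros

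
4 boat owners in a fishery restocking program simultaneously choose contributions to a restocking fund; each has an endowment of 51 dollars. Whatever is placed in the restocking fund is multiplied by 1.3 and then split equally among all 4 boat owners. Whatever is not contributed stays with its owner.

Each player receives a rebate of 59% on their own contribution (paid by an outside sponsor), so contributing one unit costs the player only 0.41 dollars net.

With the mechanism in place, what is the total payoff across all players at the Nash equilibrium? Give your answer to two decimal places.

204.00 dollars

The effective private return is (1.3/4) / 0.41 = 0.7927, which is still under 1, so the mechanism doesn't change anyone's dominant strategy: zero contribution.
At the Nash equilibrium no one contributes; group total payoff = 4 × 51 = 204.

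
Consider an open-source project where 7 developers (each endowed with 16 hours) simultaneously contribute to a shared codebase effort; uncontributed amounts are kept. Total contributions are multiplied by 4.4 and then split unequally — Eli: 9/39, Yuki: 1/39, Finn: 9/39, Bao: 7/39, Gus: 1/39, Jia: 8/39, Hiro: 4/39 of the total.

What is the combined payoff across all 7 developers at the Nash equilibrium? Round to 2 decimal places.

220.80 hours

For player j, contributing a unit is worthwhile iff 4.4 × (j's share) ≥ 1, i.e. iff j's share is at least 0.2273.
The shares above 0.2273 belong to Eli and Finn, contributing 16 each; the remaining 5 contribute 0. Total contributed: 32.
The shared codebase effort pays out 4.4 × 32 = 140.80 in total (split across the unequal shares, but the aggregate is all that matters for the group sum).
The 5 free-riders keep 16 each, adding 80. Group total = 80 + 140.80 = 220.80.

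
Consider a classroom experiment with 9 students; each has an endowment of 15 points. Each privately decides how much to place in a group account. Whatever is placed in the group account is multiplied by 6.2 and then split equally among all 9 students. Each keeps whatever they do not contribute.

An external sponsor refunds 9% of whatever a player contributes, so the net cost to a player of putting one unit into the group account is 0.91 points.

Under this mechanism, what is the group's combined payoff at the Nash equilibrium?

With the mechanism, a contributed unit returns (6.2/9) / 0.91 = 0.7570 per unit of net cost — still below 1 — so contributing 0 remains dominant for every player.
Everyone keeps their endowment and the group total is 9 × 15 = 135.

135.00 points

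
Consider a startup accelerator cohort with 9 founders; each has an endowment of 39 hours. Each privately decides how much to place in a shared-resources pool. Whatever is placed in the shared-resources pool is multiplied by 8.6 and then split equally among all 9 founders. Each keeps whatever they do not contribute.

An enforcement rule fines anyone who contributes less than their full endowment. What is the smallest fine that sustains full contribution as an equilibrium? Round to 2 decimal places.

1.73 hours

Given the others contribute fully, the best deviation is to contribute 0 (any partial contribution still incurs the fine and gives up units whose private return 0.9556 is below 1).
Deviating from 39 to 0 saves 39 hours but forfeits the deviator's share of the drop in the shared-resources pool: 8.6/9 × 39 = 37.27.
So the deviation gain is 39 − 37.27 = 1.73, and the fine must be at least 1.73 hours to wipe it out.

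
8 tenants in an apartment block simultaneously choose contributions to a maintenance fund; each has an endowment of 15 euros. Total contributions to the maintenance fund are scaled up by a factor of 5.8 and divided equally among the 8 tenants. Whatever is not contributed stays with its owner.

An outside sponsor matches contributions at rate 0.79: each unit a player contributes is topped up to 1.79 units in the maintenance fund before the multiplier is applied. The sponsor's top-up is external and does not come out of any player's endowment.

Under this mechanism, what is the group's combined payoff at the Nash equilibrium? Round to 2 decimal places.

1245.84 euros

With the mechanism, a contributed unit returns 5.8 × 1.79 / 8 = 1.2978 per unit of net cost to the contributor — now above 1 — so contributing fully is weakly dominant for every player.
So the Nash equilibrium is full contribution by all 8; the group earns 5.8 × 1.79 × 120 = 1245.84.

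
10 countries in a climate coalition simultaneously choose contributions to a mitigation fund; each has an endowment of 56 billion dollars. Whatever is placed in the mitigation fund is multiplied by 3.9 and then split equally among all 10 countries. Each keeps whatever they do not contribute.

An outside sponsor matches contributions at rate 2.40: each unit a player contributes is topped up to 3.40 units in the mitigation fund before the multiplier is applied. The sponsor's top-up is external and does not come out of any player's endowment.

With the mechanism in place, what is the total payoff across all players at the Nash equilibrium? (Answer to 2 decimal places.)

The effective private return per unit is now 3.9 × 3.40 / 10 = 1.3260 > 1, so every player's dominant strategy flips to full contribution.
So the Nash equilibrium is full contribution by all 10; the group earns 3.9 × 3.40 × 560 = 7425.60.

7425.60 billion dollars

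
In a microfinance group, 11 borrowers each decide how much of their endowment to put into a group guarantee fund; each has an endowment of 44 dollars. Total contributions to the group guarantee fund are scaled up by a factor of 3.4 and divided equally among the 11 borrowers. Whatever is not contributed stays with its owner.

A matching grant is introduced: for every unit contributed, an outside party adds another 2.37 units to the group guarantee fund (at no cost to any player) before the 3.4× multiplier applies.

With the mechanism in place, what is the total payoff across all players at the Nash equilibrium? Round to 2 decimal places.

With the mechanism, a contributed unit returns 3.4 × 3.37 / 11 = 1.0416 per unit of net cost to the contributor — now above 1 — so contributing fully is weakly dominant for every player.
So the Nash equilibrium is full contribution by all 11; the group earns 3.4 × 3.37 × 484 = 5545.67.

5545.67 dollars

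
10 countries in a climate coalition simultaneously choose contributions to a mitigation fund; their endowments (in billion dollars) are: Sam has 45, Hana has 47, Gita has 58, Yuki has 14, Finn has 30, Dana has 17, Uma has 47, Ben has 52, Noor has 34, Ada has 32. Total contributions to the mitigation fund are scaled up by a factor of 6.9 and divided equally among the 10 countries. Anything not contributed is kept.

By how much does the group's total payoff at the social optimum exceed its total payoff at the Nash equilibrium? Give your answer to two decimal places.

The private return per contributed unit is 6.9/10 = 0.6900 < 1 for every player regardless of endowment, so the Nash equilibrium is zero contribution and the group total is Σ E_j = 45 + 47 + 58 + 14 + 30 + 17 + 47 + 52 + 34 + 32 = 376.
Each contributed unit returns 6.900 to the group, so the social optimum is full contribution by everyone: group total = 6.900 × 376 = 2594.40.
Efficiency loss = (6.900 − 1) × 376 = 2218.40.

2218.40 billion dollars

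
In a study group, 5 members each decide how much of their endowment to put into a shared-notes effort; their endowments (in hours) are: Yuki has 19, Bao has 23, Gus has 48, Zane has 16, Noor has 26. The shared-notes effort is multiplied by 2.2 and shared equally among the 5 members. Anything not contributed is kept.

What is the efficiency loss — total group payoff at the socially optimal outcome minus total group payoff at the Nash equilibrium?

158.40 hours

The private return per contributed unit is 2.2/5 = 0.4400 < 1 for every player regardless of endowment, so the Nash equilibrium is zero contribution and the group total is Σ E_j = 19 + 23 + 48 + 16 + 26 = 132.
Each contributed unit returns 2.200 to the group, so the social optimum is full contribution by everyone: group total = 2.200 × 132 = 290.40.
Efficiency loss = (2.200 − 1) × 132 = 158.40.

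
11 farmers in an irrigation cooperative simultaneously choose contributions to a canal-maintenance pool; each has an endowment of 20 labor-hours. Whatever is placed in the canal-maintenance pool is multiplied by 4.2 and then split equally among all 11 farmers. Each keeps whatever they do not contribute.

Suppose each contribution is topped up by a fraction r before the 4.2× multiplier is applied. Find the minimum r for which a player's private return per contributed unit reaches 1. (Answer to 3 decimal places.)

1.619

With matching at rate r, one contributed unit becomes (1 + r) in the canal-maintenance pool and returns 4.2 × (1 + r) / 11 to the contributor.
Setting this equal to 1: 1 + r = 11/4.2 = 2.6190.
So the minimum matching rate is r = 2.6190 − 1 = 1.619.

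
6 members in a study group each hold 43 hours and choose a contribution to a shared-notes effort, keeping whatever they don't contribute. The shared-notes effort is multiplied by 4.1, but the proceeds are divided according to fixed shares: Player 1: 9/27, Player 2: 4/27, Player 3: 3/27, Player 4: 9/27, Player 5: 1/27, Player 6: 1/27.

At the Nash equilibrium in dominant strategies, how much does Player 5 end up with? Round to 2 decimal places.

Each unit j contributes comes back to j as 4.1 × (j's share), so j prefers to contribute only if that share exceeds 1/4.1 = 0.2439; otherwise keeping the unit dominates.
Player 1 and Player 4 clear that bar, contributing 43 each; the remaining 4 contribute 0. Total contributed: 86.
Player 5 keeps 43 and receives 4.1 × 86 × 1/27 = 13.06 from the shared-notes effort, for a payoff of 56.06.

56.06 hours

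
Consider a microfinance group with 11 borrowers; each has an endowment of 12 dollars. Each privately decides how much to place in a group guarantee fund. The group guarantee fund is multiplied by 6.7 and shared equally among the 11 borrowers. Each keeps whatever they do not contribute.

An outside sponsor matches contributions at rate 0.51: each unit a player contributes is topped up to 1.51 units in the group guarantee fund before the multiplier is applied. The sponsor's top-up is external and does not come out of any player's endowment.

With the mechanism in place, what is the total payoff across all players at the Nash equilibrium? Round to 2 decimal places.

132.00 dollars

The effective private return is 6.7 × 1.51 / 11 = 0.9197, which is still under 1, so the mechanism doesn't change anyone's dominant strategy: zero contribution.
Everyone keeps their endowment and the group total is 11 × 12 = 132.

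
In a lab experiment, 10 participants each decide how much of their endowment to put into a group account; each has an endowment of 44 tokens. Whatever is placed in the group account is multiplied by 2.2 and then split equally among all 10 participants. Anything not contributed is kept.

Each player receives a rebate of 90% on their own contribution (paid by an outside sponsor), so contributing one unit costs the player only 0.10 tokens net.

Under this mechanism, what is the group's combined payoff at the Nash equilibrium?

With the mechanism, a contributed unit returns (2.2/10) / 0.10 = 2.2000 per unit of net cost to the contributor — now above 1 — so contributing fully is weakly dominant for every player.
At the Nash equilibrium everyone contributes 44. Group total payoff = 10 × (44 × 0.90 + 2.2 × 44) = 1364.00.

1364.00 tokens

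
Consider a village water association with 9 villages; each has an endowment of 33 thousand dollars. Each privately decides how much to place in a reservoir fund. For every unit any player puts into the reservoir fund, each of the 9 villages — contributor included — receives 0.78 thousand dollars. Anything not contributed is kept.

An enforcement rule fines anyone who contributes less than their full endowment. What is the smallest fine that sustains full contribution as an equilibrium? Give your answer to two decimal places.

Given the others contribute fully, the best deviation is to contribute 0 (any partial contribution still incurs the fine and gives up units whose private return 0.78 is below 1).
Deviating from 33 to 0 saves 33 thousand dollars but forfeits the deviator's share of the drop in the reservoir fund: 0.78 × 33 = 25.74.
So the deviation gain is 33 − 25.74 = 7.26, and the fine must be at least 7.26 thousand dollars to wipe it out.

7.26 thousand dollars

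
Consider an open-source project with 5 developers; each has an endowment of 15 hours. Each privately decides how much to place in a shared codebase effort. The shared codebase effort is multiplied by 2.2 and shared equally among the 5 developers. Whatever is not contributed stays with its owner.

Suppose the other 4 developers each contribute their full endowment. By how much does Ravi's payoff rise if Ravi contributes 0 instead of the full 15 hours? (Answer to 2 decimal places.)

Switching from a contribution of 15 to 0 lets Ravi keep an extra 15 hours, but lowers the shared codebase effort by 15, which costs Ravi their own share of that drop: 2.2/5 × 15 = 6.60.
Net gain = 15 − 6.60 = 8.40. The private return per contributed unit (0.4400) is below 1, so free-riding is indeed the best response regardless of what the others do.

8.40 hours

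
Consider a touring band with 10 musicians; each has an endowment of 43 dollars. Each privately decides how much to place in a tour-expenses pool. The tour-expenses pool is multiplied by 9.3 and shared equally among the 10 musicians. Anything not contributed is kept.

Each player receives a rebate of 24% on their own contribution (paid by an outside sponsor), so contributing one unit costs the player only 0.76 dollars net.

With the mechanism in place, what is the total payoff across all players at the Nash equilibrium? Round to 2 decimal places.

4102.20 dollars

Under the mechanism each unit contributed yields (9.3/10) / 0.76 = 1.2237 back to its contributor per unit of net cost, which exceeds 1, making full contribution the dominant choice for everyone.
So the Nash equilibrium is full contribution by all 10; the group earns 10 × (43 × 0.24 + 9.3 × 43) = 4102.20.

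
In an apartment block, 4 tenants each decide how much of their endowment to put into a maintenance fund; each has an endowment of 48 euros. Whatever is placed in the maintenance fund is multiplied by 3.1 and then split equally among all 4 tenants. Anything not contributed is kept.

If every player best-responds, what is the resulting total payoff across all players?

Each contributed unit returns 3.1/4 = 0.7750 to its contributor — below 1 — so contributing 0 is dominant for every player. At the Nash equilibrium everyone keeps their 48, and the group total is 4 × 48 = 192.

192.00 euros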